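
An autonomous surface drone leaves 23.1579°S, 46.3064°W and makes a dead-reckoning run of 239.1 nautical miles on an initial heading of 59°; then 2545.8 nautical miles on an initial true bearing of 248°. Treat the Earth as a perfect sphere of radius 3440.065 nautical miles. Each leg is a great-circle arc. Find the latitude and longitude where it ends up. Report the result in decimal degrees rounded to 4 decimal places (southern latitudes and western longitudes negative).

Apply the spherical direct solution leg by leg, carrying full precision between legs.
Leg 1: from (-23.1579°, -46.3064°), δ = 239.1/3440.065 = 0.069505 rad, θ = 59° → φ = -21.0652°, λ = -42.6489°.
Leg 2: from (-21.0652°, -42.6489°), δ = 2545.8/3440.065 = 0.740044 rad, θ = 248° → φ = -30.0755°, λ = -88.9094°.

latitude -30.0755°, longitude -88.9094°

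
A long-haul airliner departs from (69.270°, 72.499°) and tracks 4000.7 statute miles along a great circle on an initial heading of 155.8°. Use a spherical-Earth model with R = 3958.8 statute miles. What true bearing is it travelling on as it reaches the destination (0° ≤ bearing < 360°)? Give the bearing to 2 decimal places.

final bearing 171.44°

δ = 4000.7/3958.8 = 1.010584 rad (57.9022°).
Start latitude φ₁ = 1.208990 rad; initial bearing θ = 2.719223 rad.
sin φ₂ = sin φ₁ cos δ + cos φ₁ sin δ cos θ = (0.935259)(0.531366) + (0.353965)(0.847142)(-0.912120) = 0.223458
φ₂ = asin(0.223458) = 0.225361 rad = 12.912°.
Then Δλ = atan2(0.122919, 0.322375) = 0.364275 rad, from sin θ sin δ cos φ₁ over cos δ − sin φ₁ sin φ₂.
λ₂ = 72.499° + 20.871° = 93.370°.
The forward bearing on arrival equals the back-azimuth from the destination plus 180°.
Back-azimuth from P₂ (12.91°, 93.37°) to P₁ (69.27°, 72.50°), with Δλ' = λ₁ − λ₂ = -20.87°: atan2( sin Δλ' cos φ₁ , cos φ₂ sin φ₁ − sin φ₂ cos φ₁ cos Δλ' ) = 351.44°.
Final bearing = (351.44° + 180°) mod 360° = 171.44°.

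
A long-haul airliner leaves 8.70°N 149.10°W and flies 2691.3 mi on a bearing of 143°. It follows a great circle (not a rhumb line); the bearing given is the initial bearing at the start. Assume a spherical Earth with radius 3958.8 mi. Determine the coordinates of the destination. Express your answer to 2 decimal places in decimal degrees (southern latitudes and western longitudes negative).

Central angle δ = d/R = 0.679827 rad.
Converting: φ₁ = 0.151844 rad, θ = 2.495821 rad.
Applying the spherical law of cosines for sides, sin φ₂ = sin φ₁ cos δ + cos φ₁ sin δ cos θ = -0.378660, so φ₂ = -22.25°.
For the longitude increment, Δλ = atan2( sin θ sin δ cos φ₁, cos δ − sin φ₁ sin φ₂ ) = atan2(0.373983, 0.834958) = 24.13°.
Hence λ₂ = -149.10° + 24.13° = -124.97°.

latitude -22.25°, longitude -124.97°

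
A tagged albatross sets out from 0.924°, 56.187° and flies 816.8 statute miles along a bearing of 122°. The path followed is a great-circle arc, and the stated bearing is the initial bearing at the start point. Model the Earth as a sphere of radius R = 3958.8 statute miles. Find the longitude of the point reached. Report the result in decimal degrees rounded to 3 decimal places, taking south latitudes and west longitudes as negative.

Central angle δ = d/R = 0.206325 rad.
With φ₁ = 0.924° = 0.016127 rad and θ = 122° = 2.129302 rad:
Destination latitude: φ₂ = arcsin( sin φ₁ cos δ + cos φ₁ sin δ cos θ ) = arcsin(-0.092763) = -5.323°.
Δλ = atan2( sin θ sin δ cos φ₁ , cos δ − sin φ₁ sin φ₂ ) = atan2(0.173712, 0.980286) = 0.175385 rad = 10.049°.
λ₂ = λ₁ + Δλ = 66.236°.

longitude 66.236°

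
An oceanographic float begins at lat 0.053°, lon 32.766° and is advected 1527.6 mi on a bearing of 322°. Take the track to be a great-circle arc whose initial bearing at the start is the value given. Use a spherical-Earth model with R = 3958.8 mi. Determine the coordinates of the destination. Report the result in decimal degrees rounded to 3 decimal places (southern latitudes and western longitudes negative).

Angular distance δ = d/R = 1527.6 / 3958.8 = 0.385875 rad.
Start latitude φ₁ = 0.000925 rad; initial bearing θ = 5.619960 rad.
Applying the spherical law of cosines for sides, sin φ₂ = sin φ₁ cos δ + cos φ₁ sin δ cos θ = 0.297440, so φ₂ = 17.304°.
For the longitude increment, Δλ = atan2( sin θ sin δ cos φ₁, cos δ − sin φ₁ sin φ₂ ) = atan2(-0.231716, 0.926195) = -14.046°.
λ₂ = λ₁ + Δλ = 18.720°.

latitude 17.304°, longitude 18.720°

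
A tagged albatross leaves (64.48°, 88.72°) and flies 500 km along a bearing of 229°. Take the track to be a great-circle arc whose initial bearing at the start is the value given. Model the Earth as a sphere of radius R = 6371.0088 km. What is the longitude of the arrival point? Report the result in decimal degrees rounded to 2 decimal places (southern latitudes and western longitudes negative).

The arc subtends δ = 500/6371.0088 = 0.078481 rad at the centre.
With φ₁ = 64.48° = 1.125388 rad and θ = 229° = 3.996804 rad:
Destination latitude: φ₂ = arcsin( sin φ₁ cos δ + cos φ₁ sin δ cos θ ) = arcsin(0.877498) = 61.34°.
For the longitude increment, Δλ = atan2( sin θ sin δ cos φ₁, cos δ − sin φ₁ sin φ₂ ) = atan2(-0.025492, 0.205037) = -7.09°.
λ₂ = λ₁ + Δλ = 81.63°.

longitude 81.63°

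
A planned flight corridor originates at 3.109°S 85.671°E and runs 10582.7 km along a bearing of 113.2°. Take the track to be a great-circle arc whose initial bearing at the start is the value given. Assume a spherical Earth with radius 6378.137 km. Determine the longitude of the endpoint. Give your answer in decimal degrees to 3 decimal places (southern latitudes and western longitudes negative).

longitude -177.512°

Central angle δ = d/R = 1.659215 rad.
Converting: φ₁ = -0.054262 rad, θ = 1.975713 rad.
sin φ₂ = sin φ₁ cos δ + cos φ₁ sin δ cos θ = (-0.054236)(-0.088303) + (0.998528)(0.996094)(-0.393942) = -0.387036
φ₂ = asin(-0.387036) = -0.397415 rad = -22.770°.
Then Δλ = atan2(0.914197, -0.109295) = 1.689784 rad, from sin θ sin δ cos φ₁ over cos δ − sin φ₁ sin φ₂.
λ₂ = 85.671° + 96.817° = 182.488°, normalized to (−180°, 180°] → -177.512°.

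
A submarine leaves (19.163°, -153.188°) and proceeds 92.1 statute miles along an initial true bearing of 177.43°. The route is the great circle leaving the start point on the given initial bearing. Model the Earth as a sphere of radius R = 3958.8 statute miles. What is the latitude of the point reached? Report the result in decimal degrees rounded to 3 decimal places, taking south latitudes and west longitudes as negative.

Angular distance δ = d/R = 92.1 / 3958.8 = 0.023265 rad.
Start latitude φ₁ = 0.334457 rad; initial bearing θ = 3.096738 rad.
sin φ₂ = sin φ₁ cos δ + cos φ₁ sin δ cos θ = (0.328257)(0.999729) + (0.944589)(0.023263)(-0.998994) = 0.306216
φ₂ = asin(0.306216) = 0.311216 rad = 17.831°.
Δλ = atan2( sin θ sin δ cos φ₁ , cos δ − sin φ₁ sin φ₂ ) = atan2(0.000985, 0.899212) = 0.001096 rad = 0.063°.
λ₂ = -153.188° + 0.063° = -153.125°.

latitude 17.831°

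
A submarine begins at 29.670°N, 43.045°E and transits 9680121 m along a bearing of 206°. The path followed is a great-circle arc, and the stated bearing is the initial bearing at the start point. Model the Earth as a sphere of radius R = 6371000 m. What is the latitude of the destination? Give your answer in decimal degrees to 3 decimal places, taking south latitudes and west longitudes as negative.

Angular distance δ = d/R = 9680121 / 6371000 = 1.519404 rad.
Start latitude φ₁ = 0.517839 rad; initial bearing θ = 3.595378 rad.
Destination latitude: φ₂ = arcsin( sin φ₁ cos δ + cos φ₁ sin δ cos θ ) = arcsin(-0.754494) = -48.981°.
Then Δλ = atan2(-0.380394, 0.424848) = -0.730249 rad, from sin θ sin δ cos φ₁ over cos δ − sin φ₁ sin φ₂.
λ₂ = λ₁ + Δλ = 1.205°.

latitude -48.981°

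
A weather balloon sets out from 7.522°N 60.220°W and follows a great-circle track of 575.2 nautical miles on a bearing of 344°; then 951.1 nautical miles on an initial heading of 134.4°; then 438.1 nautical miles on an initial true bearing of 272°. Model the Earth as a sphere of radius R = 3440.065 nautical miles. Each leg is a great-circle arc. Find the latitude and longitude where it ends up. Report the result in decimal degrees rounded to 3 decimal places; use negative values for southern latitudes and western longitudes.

latitude 5.595°, longitude -58.996°

Apply the spherical direct solution leg by leg, carrying full precision between legs.
Leg 1: from (7.522°, -60.220°), δ = 575.2/3440.065 = 0.167206 rad, θ = 344° → φ = 16.719°, λ = -62.965°.
Leg 2: from (16.719°, -62.965°), δ = 951.1/3440.065 = 0.276477 rad, θ = 134.4° → φ = 5.385°, λ = -51.669°.
Leg 3: from (5.385°, -51.669°), δ = 438.1/3440.065 = 0.127352 rad, θ = 272° → φ = 5.595°, λ = -58.996°.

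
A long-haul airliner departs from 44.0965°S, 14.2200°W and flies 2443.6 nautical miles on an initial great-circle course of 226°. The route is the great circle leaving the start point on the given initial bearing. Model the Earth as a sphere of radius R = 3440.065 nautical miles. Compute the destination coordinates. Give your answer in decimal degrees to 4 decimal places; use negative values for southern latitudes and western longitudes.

latitude -58.5267°, longitude -78.1728°

Angular distance δ = d/R = 2443.6 / 3440.065 = 0.710335 rad.
Start latitude φ₁ = -0.769629 rad; initial bearing θ = 3.944444 rad.
Destination latitude: φ₂ = arcsin( sin φ₁ cos δ + cos φ₁ sin δ cos θ ) = arcsin(-0.852883) = -58.5267°.
Then Δλ = atan2(-0.336874, 0.164648) = -1.116186 rad, from sin θ sin δ cos φ₁ over cos δ − sin φ₁ sin φ₂.
λ₂ = λ₁ + Δλ = -78.1728°.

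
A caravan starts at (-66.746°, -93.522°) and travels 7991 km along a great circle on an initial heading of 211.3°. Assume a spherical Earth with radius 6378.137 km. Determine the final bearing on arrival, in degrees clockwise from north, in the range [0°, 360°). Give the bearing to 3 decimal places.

final bearing 345.033°

δ = 7991/6378.137 = 1.252874 rad (71.7844°).
Converting: φ₁ = -1.164937 rad, θ = 3.687881 rad.
Applying the spherical law of cosines for sides, sin φ₂ = sin φ₁ cos δ + cos φ₁ sin δ cos θ = -0.607642, so φ₂ = -37.419°.
For the longitude increment, Δλ = atan2( sin θ sin δ cos φ₁, cos δ − sin φ₁ sin φ₂ ) = atan2(-0.194832, -0.245685) = -141.585°.
λ₂ = -93.522° + -141.585° = -235.107°, normalized to (−180°, 180°] → 124.893°.
The forward bearing on arrival equals the back-azimuth from the destination plus 180°.
Back-azimuth from P₂ (-37.419°, 124.893°) to P₁ (-66.746°, -93.522°), with Δλ' = λ₁ − λ₂ = -218.415°: atan2( sin Δλ' cos φ₁ , cos φ₂ sin φ₁ − sin φ₂ cos φ₁ cos Δλ' ) = 165.033°.
Final bearing = (165.033° + 180°) mod 360° = 345.033°.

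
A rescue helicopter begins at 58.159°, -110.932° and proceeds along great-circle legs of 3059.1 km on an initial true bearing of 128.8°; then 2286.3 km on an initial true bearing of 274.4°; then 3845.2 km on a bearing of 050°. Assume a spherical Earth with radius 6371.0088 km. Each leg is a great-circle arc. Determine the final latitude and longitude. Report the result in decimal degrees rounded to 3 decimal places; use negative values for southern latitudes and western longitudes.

latitude 50.985°, longitude -66.042°

Apply the spherical direct solution leg by leg, carrying full precision between legs.
Leg 1: from (58.159°, -110.932°), δ = 3059.1/6371.0088 = 0.480159 rad, θ = 128.8° → φ = 36.924°, λ = -84.168°.
Leg 2: from (36.924°, -84.168°), δ = 2286.3/6371.0088 = 0.358860 rad, θ = 274.4° → φ = 35.734°, λ = -109.724°.
Leg 3: from (35.734°, -109.724°), δ = 3845.2/6371.0088 = 0.603546 rad, θ = 50° → φ = 50.985°, λ = -66.042°.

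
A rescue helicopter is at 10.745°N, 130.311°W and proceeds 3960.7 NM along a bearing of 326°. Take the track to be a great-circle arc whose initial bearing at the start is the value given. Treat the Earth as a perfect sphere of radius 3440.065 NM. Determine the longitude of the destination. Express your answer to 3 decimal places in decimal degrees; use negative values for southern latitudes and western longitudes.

The arc subtends δ = 3960.7/3440.065 = 1.151345 rad at the centre.
Start latitude φ₁ = 0.187536 rad; initial bearing θ = 5.689773 rad.
sin φ₂ = sin φ₁ cos δ + cos φ₁ sin δ cos θ = (0.186438)(0.407260) + (0.982467)(0.913312)(0.829038) = 0.819823
φ₂ = asin(0.819823) = 0.961102 rad = 55.067°.
Δλ = atan2( sin θ sin δ cos φ₁ , cos δ − sin φ₁ sin φ₂ ) = atan2(-0.501763, 0.254413) = -1.101534 rad = -63.113°.
λ₂ = -130.311° + -63.113° = -193.424°, normalized to (−180°, 180°] → 166.576°.

longitude 166.576°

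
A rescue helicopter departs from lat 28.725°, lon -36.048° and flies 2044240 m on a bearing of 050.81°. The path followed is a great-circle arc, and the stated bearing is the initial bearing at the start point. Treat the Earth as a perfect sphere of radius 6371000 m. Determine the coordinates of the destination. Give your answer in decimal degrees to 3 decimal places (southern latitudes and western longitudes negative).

Angular distance δ = d/R = 2044240 / 6371000 = 0.320866 rad.
Start latitude φ₁ = 0.501346 rad; initial bearing θ = 0.886802 rad.
Destination latitude: φ₂ = arcsin( sin φ₁ cos δ + cos φ₁ sin δ cos θ ) = arcsin(0.630844) = 39.112°.
For the longitude increment, Δλ = atan2( sin θ sin δ cos φ₁, cos δ − sin φ₁ sin φ₂ ) = atan2(0.214362, 0.645775) = 18.363°.
Hence λ₂ = -36.048° + 18.363° = -17.685°.

latitude 39.112°, longitude -17.685°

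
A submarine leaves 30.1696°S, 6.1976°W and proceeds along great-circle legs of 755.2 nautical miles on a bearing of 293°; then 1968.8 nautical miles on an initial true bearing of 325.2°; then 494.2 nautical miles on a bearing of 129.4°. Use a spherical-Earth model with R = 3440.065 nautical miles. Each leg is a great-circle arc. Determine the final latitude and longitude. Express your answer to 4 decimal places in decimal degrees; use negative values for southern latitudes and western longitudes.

Apply the spherical direct solution leg by leg, carrying full precision between legs.
Leg 1: from (-30.1696°, -6.1976°), δ = 755.2/3440.065 = 0.219531 rad, θ = 293° → φ = -24.6413°, λ = -18.9386°.
Leg 2: from (-24.6413°, -18.9386°), δ = 1968.8/3440.065 = 0.572315 rad, θ = 325.2° → φ = 3.0796°, λ = -36.9697°.
Leg 3: from (3.0796°, -36.9697°), δ = 494.2/3440.065 = 0.143660 rad, θ = 129.4° → φ = -2.1532°, λ = -30.6136°.

latitude -2.1532°, longitude -30.6136°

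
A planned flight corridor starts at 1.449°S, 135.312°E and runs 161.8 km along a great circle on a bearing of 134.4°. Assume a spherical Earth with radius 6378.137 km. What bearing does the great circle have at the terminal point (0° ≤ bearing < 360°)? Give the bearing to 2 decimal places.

The arc subtends δ = 161.8/6378.137 = 0.025368 rad at the centre.
With φ₁ = -1.449° = -0.025290 rad and θ = 134.4° = 2.345723 rad:
Applying the spherical law of cosines for sides, sin φ₂ = sin φ₁ cos δ + cos φ₁ sin δ cos θ = -0.043020, so φ₂ = -2.466°.
Δλ = atan2( sin θ sin δ cos φ₁ , cos δ − sin φ₁ sin φ₂ ) = atan2(0.018117, 0.998590) = 0.018141 rad = 1.039°.
Hence λ₂ = 135.312° + 1.039° = 136.351°.
The forward bearing on arrival equals the back-azimuth from the destination plus 180°.
Back-azimuth from P₂ (-2.47°, 136.35°) to P₁ (-1.45°, 135.31°), with Δλ' = λ₁ − λ₂ = -1.04°: atan2( sin Δλ' cos φ₁ , cos φ₂ sin φ₁ − sin φ₂ cos φ₁ cos Δλ' ) = 314.36°.
Final bearing = (314.36° + 180°) mod 360° = 134.36°.

final bearing 134.36°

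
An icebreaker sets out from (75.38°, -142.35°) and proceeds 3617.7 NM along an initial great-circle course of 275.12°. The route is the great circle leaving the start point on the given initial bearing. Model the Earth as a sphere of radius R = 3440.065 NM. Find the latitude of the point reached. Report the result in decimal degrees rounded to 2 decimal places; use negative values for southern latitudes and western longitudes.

latitude 29.98°

Angular distance δ = d/R = 3617.7 / 3440.065 = 1.051637 rad.
Converting: φ₁ = 1.315629 rad, θ = 4.801750 rad.
sin φ₂ = sin φ₁ cos δ + cos φ₁ sin δ cos θ = (0.967621)(0.496150) + (0.252407)(0.868237)(0.089242) = 0.499643
φ₂ = asin(0.499643) = 0.523186 rad = 29.98°.
Then Δλ = atan2(-0.218275, 0.012685) = -1.512745 rad, from sin θ sin δ cos φ₁ over cos δ − sin φ₁ sin φ₂.
λ₂ = -142.35° + -86.67° = -229.02°, normalized to (−180°, 180°] → 130.98°.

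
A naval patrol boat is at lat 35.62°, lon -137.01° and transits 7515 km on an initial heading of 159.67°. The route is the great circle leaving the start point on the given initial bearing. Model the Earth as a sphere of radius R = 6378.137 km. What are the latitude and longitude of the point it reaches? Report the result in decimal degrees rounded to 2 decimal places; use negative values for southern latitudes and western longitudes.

latitude -28.78°, longitude -115.53°

Angular distance δ = d/R = 7515 / 6378.137 = 1.178244 rad.
With φ₁ = 35.62° = 0.621686 rad and θ = 159.67° = 2.786767 rad:
Destination latitude: φ₂ = arcsin( sin φ₁ cos δ + cos φ₁ sin δ cos θ ) = arcsin(-0.481480) = -28.78°.
Then Δλ = atan2(0.260940, 0.662966) = 0.374973 rad, from sin θ sin δ cos φ₁ over cos δ − sin φ₁ sin φ₂.
λ₂ = -137.01° + 21.48° = -115.53°.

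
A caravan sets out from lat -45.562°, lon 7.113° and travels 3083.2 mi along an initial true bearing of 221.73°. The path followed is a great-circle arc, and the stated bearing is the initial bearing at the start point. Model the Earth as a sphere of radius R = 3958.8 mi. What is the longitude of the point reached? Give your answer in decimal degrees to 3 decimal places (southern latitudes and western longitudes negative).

Angular distance δ = d/R = 3083.2 / 3958.8 = 0.778822 rad.
Start latitude φ₁ = -0.795207 rad; initial bearing θ = 3.869919 rad.
Applying the spherical law of cosines for sides, sin φ₂ = sin φ₁ cos δ + cos φ₁ sin δ cos θ = -0.875219, so φ₂ = -61.071°.
Δλ = atan2( sin θ sin δ cos φ₁ , cos δ − sin φ₁ sin φ₂ ) = atan2(-0.327356, 0.086828) = -1.311526 rad = -75.145°.
Hence λ₂ = 7.113° + -75.145° = -68.032°.

longitude -68.032°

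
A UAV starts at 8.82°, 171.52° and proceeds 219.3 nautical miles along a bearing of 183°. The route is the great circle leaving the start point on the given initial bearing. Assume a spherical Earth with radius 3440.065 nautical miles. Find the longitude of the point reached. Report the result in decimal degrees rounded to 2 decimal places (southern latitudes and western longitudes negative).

longitude 171.33°

Angular distance δ = d/R = 219.3 / 3440.065 = 0.063749 rad.
Start latitude φ₁ = 0.153938 rad; initial bearing θ = 3.193953 rad.
sin φ₂ = sin φ₁ cos δ + cos φ₁ sin δ cos θ = (0.153331)(0.997969) + (0.988175)(0.063706)(-0.998630) = 0.090153
φ₂ = asin(0.090153) = 0.090276 rad = 5.17°.
Then Δλ = atan2(-0.003295, 0.984145) = -0.003348 rad, from sin θ sin δ cos φ₁ over cos δ − sin φ₁ sin φ₂.
λ₂ = λ₁ + Δλ = 171.33°.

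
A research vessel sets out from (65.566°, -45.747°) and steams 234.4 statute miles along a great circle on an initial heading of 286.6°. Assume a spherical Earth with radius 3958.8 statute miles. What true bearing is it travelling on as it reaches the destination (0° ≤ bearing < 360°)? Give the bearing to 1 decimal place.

final bearing 279.2°

Central angle δ = d/R = 0.059210 rad.
Converting: φ₁ = 1.144343 rad, θ = 5.002114 rad.
sin φ₂ = sin φ₁ cos δ + cos φ₁ sin δ cos θ = (0.910438)(0.998248) + (0.413645)(0.059175)(0.285688) = 0.915836
φ₂ = asin(0.915836) = 1.157585 rad = 66.325°.
Then Δλ = atan2(-0.023457, 0.164436) = -0.141698 rad, from sin θ sin δ cos φ₁ over cos δ − sin φ₁ sin φ₂.
λ₂ = λ₁ + Δλ = -53.866°.
The forward bearing on arrival equals the back-azimuth from the destination plus 180°.
Back-azimuth from P₂ (66.3°, -53.9°) to P₁ (65.6°, -45.7°), with Δλ' = λ₁ − λ₂ = 8.1°: atan2( sin Δλ' cos φ₁ , cos φ₂ sin φ₁ − sin φ₂ cos φ₁ cos Δλ' ) = 99.2°.
Final bearing = (99.2° + 180°) mod 360° = 279.2°.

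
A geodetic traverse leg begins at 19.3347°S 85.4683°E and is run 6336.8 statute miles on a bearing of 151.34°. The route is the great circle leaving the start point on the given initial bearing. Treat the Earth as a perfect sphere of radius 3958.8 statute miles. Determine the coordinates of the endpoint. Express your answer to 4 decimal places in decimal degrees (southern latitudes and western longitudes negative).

latitude -54.8579°, longitude -150.9249°

δ = 6336.8/3958.8 = 1.600687 rad (91.7126°).
Start latitude φ₁ = -0.337454 rad; initial bearing θ = 2.641381 rad.
sin φ₂ = sin φ₁ cos δ + cos φ₁ sin δ cos θ = (-0.331086)(-0.029886) + (0.943601)(0.999553)(-0.877481) = -0.817727
φ₂ = asin(-0.817727) = -0.957451 rad = -54.8579°.
Δλ = atan2( sin θ sin δ cos φ₁ , cos δ − sin φ₁ sin φ₂ ) = atan2(0.452359, -0.300624) = 2.157346 rad = 123.6068°.
λ₂ = 85.4683° + 123.6068° = 209.0751°, normalized to (−180°, 180°] → -150.9249°.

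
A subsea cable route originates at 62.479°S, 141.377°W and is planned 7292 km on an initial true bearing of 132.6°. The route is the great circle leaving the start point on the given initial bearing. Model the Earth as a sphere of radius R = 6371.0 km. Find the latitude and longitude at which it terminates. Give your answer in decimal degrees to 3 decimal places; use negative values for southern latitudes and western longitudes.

Angular distance δ = d/R = 7292 / 6371 = 1.144561 rad.
Converting: φ₁ = -1.090464 rad, θ = 2.314307 rad.
sin φ₂ = sin φ₁ cos δ + cos φ₁ sin δ cos θ = (-0.886842)(0.413446) + (0.462074)(0.910529)(-0.676876) = -0.651444
φ₂ = asin(-0.651444) = -0.709486 rad = -40.651°.
Δλ = atan2( sin θ sin δ cos φ₁ , cos δ − sin φ₁ sin φ₂ ) = atan2(0.309699, -0.164282) = 2.058511 rad = 117.944°.
λ₂ = -141.377° + 117.944° = -23.433°.

latitude -40.651°, longitude -23.433°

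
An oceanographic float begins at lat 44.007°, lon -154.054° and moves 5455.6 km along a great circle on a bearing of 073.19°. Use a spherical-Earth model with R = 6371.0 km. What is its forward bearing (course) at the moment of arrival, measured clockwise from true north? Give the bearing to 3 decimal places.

final bearing 119.437°

δ = 5455.6/6371 = 0.856318 rad (49.0634°).
Converting: φ₁ = 0.768067 rad, θ = 1.277406 rad.
Destination latitude: φ₂ = arcsin( sin φ₁ cos δ + cos φ₁ sin δ cos θ ) = arcsin(0.612350) = 37.760°.
Then Δλ = atan2(0.520132, 0.229795) = 1.154781 rad, from sin θ sin δ cos φ₁ over cos δ − sin φ₁ sin φ₂.
λ₂ = λ₁ + Δλ = -87.890°.
The forward bearing on arrival equals the back-azimuth from the destination plus 180°.
Back-azimuth from P₂ (37.760°, -87.890°) to P₁ (44.007°, -154.054°), with Δλ' = λ₁ − λ₂ = -66.164°: atan2( sin Δλ' cos φ₁ , cos φ₂ sin φ₁ − sin φ₂ cos φ₁ cos Δλ' ) = 299.437°.
Final bearing = (299.437° + 180°) mod 360° = 119.437°.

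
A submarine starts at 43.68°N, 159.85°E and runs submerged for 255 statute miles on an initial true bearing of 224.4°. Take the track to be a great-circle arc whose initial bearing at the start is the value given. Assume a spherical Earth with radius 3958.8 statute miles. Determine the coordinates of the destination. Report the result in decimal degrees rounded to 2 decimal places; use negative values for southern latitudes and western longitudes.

latitude 40.99°, longitude 156.43°

The arc subtends δ = 255/3958.8 = 0.064413 rad at the centre.
With φ₁ = 43.68° = 0.762360 rad and θ = 224.4° = 3.916519 rad:
Destination latitude: φ₂ = arcsin( sin φ₁ cos δ + cos φ₁ sin δ cos θ ) = arcsin(0.655938) = 40.99°.
For the longitude increment, Δλ = atan2( sin θ sin δ cos φ₁, cos δ − sin φ₁ sin φ₂ ) = atan2(-0.032571, 0.544916) = -3.42°.
λ₂ = 159.85° + -3.42° = 156.43°.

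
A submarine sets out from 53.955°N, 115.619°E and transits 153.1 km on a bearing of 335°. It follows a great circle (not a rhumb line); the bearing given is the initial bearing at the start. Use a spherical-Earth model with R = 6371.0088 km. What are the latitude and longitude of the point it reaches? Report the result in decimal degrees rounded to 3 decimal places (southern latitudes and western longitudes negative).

Central angle δ = d/R = 0.024031 rad.
Start latitude φ₁ = 0.941692 rad; initial bearing θ = 5.846853 rad.
Applying the spherical law of cosines for sides, sin φ₂ = sin φ₁ cos δ + cos φ₁ sin δ cos θ = 0.821136, so φ₂ = 55.199°.
Then Δλ = atan2(-0.005975, 0.335778) = -0.017794 rad, from sin θ sin δ cos φ₁ over cos δ − sin φ₁ sin φ₂.
Hence λ₂ = 115.619° + -1.019° = 114.600°.

latitude 55.199°, longitude 114.600°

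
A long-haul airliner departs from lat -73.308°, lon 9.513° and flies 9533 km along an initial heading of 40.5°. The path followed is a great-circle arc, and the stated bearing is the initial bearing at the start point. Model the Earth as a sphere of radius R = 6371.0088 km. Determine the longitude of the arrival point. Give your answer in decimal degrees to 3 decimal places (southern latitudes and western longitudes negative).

The arc subtends δ = 9533/6371.0088 = 1.496309 rad at the centre.
With φ₁ = -73.308° = -1.279466 rad and θ = 40.5° = 0.706858 rad:
sin φ₂ = sin φ₁ cos δ + cos φ₁ sin δ cos θ = (-0.957863)(0.074418) + (0.287227)(0.997227)(0.760406) = 0.146521
φ₂ = asin(0.146521) = 0.147050 rad = 8.425°.
For the longitude increment, Δλ = atan2( sin θ sin δ cos φ₁, cos δ − sin φ₁ sin φ₂ ) = atan2(0.186022, 0.214765) = 40.898°.
λ₂ = λ₁ + Δλ = 50.411°.

longitude 50.411°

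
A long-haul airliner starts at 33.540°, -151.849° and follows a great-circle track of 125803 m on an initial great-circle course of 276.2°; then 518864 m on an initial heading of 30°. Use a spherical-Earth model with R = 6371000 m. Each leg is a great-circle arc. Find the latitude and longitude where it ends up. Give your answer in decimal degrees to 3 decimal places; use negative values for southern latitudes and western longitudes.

latitude 37.662°, longitude -150.255°

Apply the spherical direct solution leg by leg, carrying full precision between legs.
Leg 1: from (33.540°, -151.849°), δ = 125803/6371000 = 0.019746 rad, θ = 276.2° → φ = 33.655°, λ = -153.200°.
Leg 2: from (33.655°, -153.200°), δ = 518864/6371000 = 0.081442 rad, θ = 30° → φ = 37.662°, λ = -150.255°.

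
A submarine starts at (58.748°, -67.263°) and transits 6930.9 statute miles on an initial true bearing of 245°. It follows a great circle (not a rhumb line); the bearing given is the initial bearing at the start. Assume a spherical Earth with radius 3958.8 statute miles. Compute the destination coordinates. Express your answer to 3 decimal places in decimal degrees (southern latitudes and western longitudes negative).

latitude -21.638°, longitude -140.853°

Central angle δ = d/R = 1.750758 rad.
With φ₁ = 58.748° = 1.025346 rad and θ = 245° = 4.276057 rad:
sin φ₂ = sin φ₁ cos δ + cos φ₁ sin δ cos θ = (0.854894)(-0.178992) + (0.518803)(0.983851)(-0.422618) = -0.368734
φ₂ = asin(-0.368734) = -0.377646 rad = -21.638°.
For the longitude increment, Δλ = atan2( sin θ sin δ cos φ₁, cos δ − sin φ₁ sin φ₂ ) = atan2(-0.462602, 0.136236) = -73.590°.
λ₂ = -67.263° + -73.590° = -140.853°.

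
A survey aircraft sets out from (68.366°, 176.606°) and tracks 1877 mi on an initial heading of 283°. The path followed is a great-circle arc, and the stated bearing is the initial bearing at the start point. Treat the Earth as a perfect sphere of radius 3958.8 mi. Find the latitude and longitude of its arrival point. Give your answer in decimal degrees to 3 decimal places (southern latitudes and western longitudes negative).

δ = 1877/3958.8 = 0.474134 rad (27.1659°).
With φ₁ = 68.366° = 1.193212 rad and θ = 283° = 4.939282 rad:
Destination latitude: φ₂ = arcsin( sin φ₁ cos δ + cos φ₁ sin δ cos θ ) = arcsin(0.864882) = 59.869°.
Then Δλ = atan2(-0.164012, 0.085731) = -1.089145 rad, from sin θ sin δ cos φ₁ over cos δ − sin φ₁ sin φ₂.
λ₂ = 176.606° + -62.403° = 114.203°.

latitude 59.869°, longitude 114.203°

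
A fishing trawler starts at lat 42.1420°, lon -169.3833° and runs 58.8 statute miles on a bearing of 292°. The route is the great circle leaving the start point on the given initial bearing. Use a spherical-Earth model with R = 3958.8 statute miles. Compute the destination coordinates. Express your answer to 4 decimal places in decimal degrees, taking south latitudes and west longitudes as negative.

The arc subtends δ = 58.8/3958.8 = 0.014853 rad at the centre.
With φ₁ = 42.1420° = 0.735517 rad and θ = 292° = 5.096361 rad:
Destination latitude: φ₂ = arcsin( sin φ₁ cos δ + cos φ₁ sin δ cos θ ) = arcsin(0.675022) = 42.4558°.
Δλ = atan2( sin θ sin δ cos φ₁ , cos δ − sin φ₁ sin φ₂ ) = atan2(-0.010211, 0.546970) = -0.018666 rad = -1.0695°.
λ₂ = -169.3833° + -1.0695° = -170.4528°.

latitude 42.4558°, longitude -170.4528°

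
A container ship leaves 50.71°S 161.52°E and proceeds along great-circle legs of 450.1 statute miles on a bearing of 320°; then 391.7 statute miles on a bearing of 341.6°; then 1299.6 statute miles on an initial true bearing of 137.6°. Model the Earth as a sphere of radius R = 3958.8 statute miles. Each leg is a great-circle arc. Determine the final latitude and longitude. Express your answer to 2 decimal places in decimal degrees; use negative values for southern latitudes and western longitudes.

latitude -52.41°, longitude 174.08°

Apply the spherical direct solution leg by leg, carrying full precision between legs.
Leg 1: from (-50.71°, 161.52°), δ = 450.1/3958.8 = 0.113696 rad, θ = 320° → φ = -45.55°, λ = 155.54°.
Leg 2: from (-45.55°, 155.54°), δ = 391.7/3958.8 = 0.098944 rad, θ = 341.6° → φ = -40.15°, λ = 153.20°.
Leg 3: from (-40.15°, 153.20°), δ = 1299.6/3958.8 = 0.328281 rad, θ = 137.6° → φ = -52.41°, λ = 174.08°.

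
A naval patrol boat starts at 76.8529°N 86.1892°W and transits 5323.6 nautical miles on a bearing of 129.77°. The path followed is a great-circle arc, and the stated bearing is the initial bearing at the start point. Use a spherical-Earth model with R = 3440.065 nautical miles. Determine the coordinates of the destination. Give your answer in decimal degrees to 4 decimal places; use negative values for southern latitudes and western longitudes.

latitude -7.0542°, longitude -35.4502°

δ = 5323.6/3440.065 = 1.547529 rad (88.6669°).
Start latitude φ₁ = 1.341336 rad; initial bearing θ = 2.264914 rad.
sin φ₂ = sin φ₁ cos δ + cos φ₁ sin δ cos θ = (0.973789)(0.023265) + (0.227452)(0.999729)(-0.639707) = -0.122808
φ₂ = asin(-0.122808) = -0.123119 rad = -7.0542°.
Then Δλ = atan2(0.174776, 0.142854) = 0.885563 rad, from sin θ sin δ cos φ₁ over cos δ − sin φ₁ sin φ₂.
λ₂ = -86.1892° + 50.7390° = -35.4502°.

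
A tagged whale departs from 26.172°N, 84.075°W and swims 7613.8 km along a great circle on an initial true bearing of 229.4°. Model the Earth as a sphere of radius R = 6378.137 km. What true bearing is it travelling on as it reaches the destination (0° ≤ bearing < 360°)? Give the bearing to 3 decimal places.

δ = 7613.8/6378.137 = 1.193734 rad (68.3959°).
With φ₁ = 26.172° = 0.456788 rad and θ = 229.4° = 4.003785 rad:
Applying the spherical law of cosines for sides, sin φ₂ = sin φ₁ cos δ + cos φ₁ sin δ cos θ = -0.380627, so φ₂ = -22.372°.
For the longitude increment, Δλ = atan2( sin θ sin δ cos φ₁, cos δ − sin φ₁ sin φ₂ ) = atan2(-0.633556, 0.536073) = -49.764°.
λ₂ = -84.075° + -49.764° = -133.839°.
The forward bearing on arrival equals the back-azimuth from the destination plus 180°.
Back-azimuth from P₂ (-22.372°, -133.839°) to P₁ (26.172°, -84.075°), with Δλ' = λ₁ − λ₂ = 49.764°: atan2( sin Δλ' cos φ₁ , cos φ₂ sin φ₁ − sin φ₂ cos φ₁ cos Δλ' ) = 47.467°.
Final bearing = (47.467° + 180°) mod 360° = 227.467°.

final bearing 227.467°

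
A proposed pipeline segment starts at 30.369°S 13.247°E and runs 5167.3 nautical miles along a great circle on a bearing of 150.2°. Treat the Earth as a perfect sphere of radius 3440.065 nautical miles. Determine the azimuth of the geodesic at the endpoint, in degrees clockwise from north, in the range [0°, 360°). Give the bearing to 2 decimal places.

final bearing 43.43°

Central angle δ = d/R = 1.502094 rad.
Start latitude φ₁ = -0.530039 rad; initial bearing θ = 2.621485 rad.
Destination latitude: φ₂ = arcsin( sin φ₁ cos δ + cos φ₁ sin δ cos θ ) = arcsin(-0.781637) = -51.411°.
For the longitude increment, Δλ = atan2( sin θ sin δ cos φ₁, cos δ − sin φ₁ sin φ₂ ) = atan2(0.427771, -0.326521) = 127.355°.
Hence λ₂ = 13.247° + 127.355° = 140.602°.
The forward bearing on arrival equals the back-azimuth from the destination plus 180°.
Back-azimuth from P₂ (-51.41°, 140.60°) to P₁ (-30.37°, 13.25°), with Δλ' = λ₁ − λ₂ = -127.35°: atan2( sin Δλ' cos φ₁ , cos φ₂ sin φ₁ − sin φ₂ cos φ₁ cos Δλ' ) = 223.43°.
Final bearing = (223.43° + 180°) mod 360° = 43.43°.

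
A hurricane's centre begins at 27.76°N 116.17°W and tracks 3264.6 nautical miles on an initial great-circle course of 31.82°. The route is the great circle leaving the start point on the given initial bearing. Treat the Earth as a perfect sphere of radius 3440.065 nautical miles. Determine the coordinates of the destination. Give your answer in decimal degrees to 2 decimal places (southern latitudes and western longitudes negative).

latitude 61.94°, longitude -50.50°

Angular distance δ = d/R = 3264.6 / 3440.065 = 0.948994 rad.
With φ₁ = 27.76° = 0.484503 rad and θ = 31.82° = 0.555364 rad:
sin φ₂ = sin φ₁ cos δ + cos φ₁ sin δ cos θ = (0.465769)(0.582501) + (0.884906)(0.812830)(0.849709) = 0.882488
φ₂ = asin(0.882488) = 1.081126 rad = 61.94°.
Then Δλ = atan2(0.379241, 0.171466) = 1.146174 rad, from sin θ sin δ cos φ₁ over cos δ − sin φ₁ sin φ₂.
λ₂ = λ₁ + Δλ = -50.50°.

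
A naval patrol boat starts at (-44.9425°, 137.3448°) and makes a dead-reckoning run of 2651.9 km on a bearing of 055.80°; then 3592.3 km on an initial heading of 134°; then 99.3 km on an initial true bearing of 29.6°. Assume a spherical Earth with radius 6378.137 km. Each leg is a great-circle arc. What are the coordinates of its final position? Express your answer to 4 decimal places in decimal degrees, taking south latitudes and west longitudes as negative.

Apply the spherical direct solution leg by leg, carrying full precision between legs.
Leg 1: from (-44.9425°, 137.3448°), δ = 2651.9/6378.137 = 0.415780 rad, θ = 55.8° → φ = -29.0465°, λ = 159.8100°.
Leg 2: from (-29.0465°, 159.8100°), δ = 3592.3/6378.137 = 0.563221 rad, θ = 134° → φ = -47.2873°, λ = -165.7045°.
Leg 3: from (-47.2873°, -165.7045°), δ = 99.3/6378.137 = 0.015569 rad, θ = 29.6° → φ = -46.5099°, λ = -165.0643°.

latitude -46.5099°, longitude -165.0643°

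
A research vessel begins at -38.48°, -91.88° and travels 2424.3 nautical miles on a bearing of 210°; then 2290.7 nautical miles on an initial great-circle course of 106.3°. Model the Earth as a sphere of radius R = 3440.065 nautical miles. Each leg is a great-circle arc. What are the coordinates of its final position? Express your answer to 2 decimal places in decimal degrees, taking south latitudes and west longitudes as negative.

latitude -52.07°, longitude -69.82°

Apply the spherical direct solution leg by leg, carrying full precision between legs.
Leg 1: from (-38.48°, -91.88°), δ = 2424.3/3440.065 = 0.704725 rad, θ = 210° → φ = -65.95°, λ = -144.52°.
Leg 2: from (-65.95°, -144.52°), δ = 2290.7/3440.065 = 0.665889 rad, θ = 106.3° → φ = -52.07°, λ = -69.82°.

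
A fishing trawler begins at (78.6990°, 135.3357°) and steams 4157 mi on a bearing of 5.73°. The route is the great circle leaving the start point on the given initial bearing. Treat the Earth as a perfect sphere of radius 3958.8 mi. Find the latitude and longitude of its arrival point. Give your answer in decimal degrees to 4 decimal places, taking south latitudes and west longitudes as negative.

Angular distance δ = d/R = 4157 / 3958.8 = 1.050066 rad.
With φ₁ = 78.6990° = 1.373557 rad and θ = 5.73° = 0.100007 rad:
Applying the spherical law of cosines for sides, sin φ₂ = sin φ₁ cos δ + cos φ₁ sin δ cos θ = 0.657008, so φ₂ = 41.0721°.
Then Δλ = atan2(0.016972, -0.146755) = 3.026457 rad, from sin θ sin δ cos φ₁ over cos δ − sin φ₁ sin φ₂.
λ₂ = 135.3357° + 173.4032° = 308.7389°, normalized to (−180°, 180°] → -51.2611°.

latitude 41.0721°, longitude -51.2611°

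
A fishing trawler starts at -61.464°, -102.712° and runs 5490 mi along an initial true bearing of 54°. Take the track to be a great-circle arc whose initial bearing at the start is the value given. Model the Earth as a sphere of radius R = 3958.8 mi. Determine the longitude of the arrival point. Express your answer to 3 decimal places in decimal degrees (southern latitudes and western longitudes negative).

δ = 5490/3958.8 = 1.386784 rad (79.4569°).
Converting: φ₁ = -1.072749 rad, θ = 0.942478 rad.
Destination latitude: φ₂ = arcsin( sin φ₁ cos δ + cos φ₁ sin δ cos θ ) = arcsin(0.115304) = 6.621°.
For the longitude increment, Δλ = atan2( sin θ sin δ cos φ₁, cos δ − sin φ₁ sin φ₂ ) = atan2(0.379951, 0.284272) = 53.197°.
Hence λ₂ = -102.712° + 53.197° = -49.515°.

longitude -49.515°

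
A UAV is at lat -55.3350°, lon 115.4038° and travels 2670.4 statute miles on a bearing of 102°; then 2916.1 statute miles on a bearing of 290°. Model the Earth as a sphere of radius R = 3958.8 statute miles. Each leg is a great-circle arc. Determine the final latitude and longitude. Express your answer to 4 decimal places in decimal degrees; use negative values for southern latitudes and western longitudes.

Apply the spherical direct solution leg by leg, carrying full precision between legs.
Leg 1: from (-55.3350°, 115.4038°), δ = 2670.4/3958.8 = 0.674548 rad, θ = 102° → φ = -45.7427°, λ = 176.4912°.
Leg 2: from (-45.7427°, 176.4912°), δ = 2916.1/3958.8 = 0.736612 rad, θ = 290° → φ = -21.7271°, λ = 133.6831°.

latitude -21.7271°, longitude 133.6831°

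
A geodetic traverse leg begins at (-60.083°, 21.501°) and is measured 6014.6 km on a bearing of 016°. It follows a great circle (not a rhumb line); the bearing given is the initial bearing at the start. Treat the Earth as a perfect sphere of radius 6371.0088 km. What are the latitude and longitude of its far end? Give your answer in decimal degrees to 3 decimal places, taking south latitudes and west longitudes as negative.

latitude -6.895°, longitude 34.497°

δ = 6014.6/6371.0088 = 0.944058 rad (54.0905°).
Converting: φ₁ = -1.048646 rad, θ = 0.279253 rad.
Applying the spherical law of cosines for sides, sin φ₂ = sin φ₁ cos δ + cos φ₁ sin δ cos θ = -0.120046, so φ₂ = -6.895°.
Then Δλ = atan2(0.111345, 0.482456) = 0.226817 rad, from sin θ sin δ cos φ₁ over cos δ − sin φ₁ sin φ₂.
λ₂ = λ₁ + Δλ = 34.497°.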